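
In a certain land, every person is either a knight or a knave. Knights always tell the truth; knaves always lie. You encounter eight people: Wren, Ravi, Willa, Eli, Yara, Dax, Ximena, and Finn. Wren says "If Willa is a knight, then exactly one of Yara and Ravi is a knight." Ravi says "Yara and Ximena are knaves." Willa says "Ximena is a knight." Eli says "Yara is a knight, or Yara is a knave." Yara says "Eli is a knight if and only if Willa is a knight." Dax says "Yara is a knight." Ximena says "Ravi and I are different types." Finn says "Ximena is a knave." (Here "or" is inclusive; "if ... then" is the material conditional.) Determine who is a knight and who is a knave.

Wren is a knight, so "if Willa is a knight, then exactly one of Yara and Ravi is a knight" must be True — and it is.
Ravi is a knave, so "Yara and Ximena are knaves" must be false — and it is.
Willa (knight): "Ximena is a knight" — True. ✓
Eli is a knight, and the claim "Yara is a knight, or Yara is a knave" is indeed True.
Yara is a knight; "Eli is a knight if and only if Willa is a knight" is True, as required.
Dax (knight): "Yara is a knight" — True. ✓
Since Ximena is a knight, "Ravi and I are different types" needs to be True, which holds.
Finn is a knave, and the claim "Ximena is a knave" is indeed false.

Wren is a knight, Ravi is a knave, Willa is a knight, Eli is a knight, Yara is a knight, Dax is a knight, Ximena is a knight, and Finn is a knave.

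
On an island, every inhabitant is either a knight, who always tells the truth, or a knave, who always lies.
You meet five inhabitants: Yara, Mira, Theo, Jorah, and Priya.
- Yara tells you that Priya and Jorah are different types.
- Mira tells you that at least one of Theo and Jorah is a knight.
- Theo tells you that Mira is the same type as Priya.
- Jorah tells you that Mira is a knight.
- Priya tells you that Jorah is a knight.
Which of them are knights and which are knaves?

As a knave, Yara's statement "Priya and Jorah are different types" should be False; it is.
Since Mira is a knight, "at least one of Theo and Jorah is a knight" needs to be true, which holds.
Theo is a knight, so "Mira is the same type as Priya" must be true — and it is.
Jorah is a knight; "Mira is a knight" is true, as required.
Priya (knight): "Jorah is a knight" — true. ✓

Knights: Mira, Theo, Jorah, and Priya. Knaves: Yara.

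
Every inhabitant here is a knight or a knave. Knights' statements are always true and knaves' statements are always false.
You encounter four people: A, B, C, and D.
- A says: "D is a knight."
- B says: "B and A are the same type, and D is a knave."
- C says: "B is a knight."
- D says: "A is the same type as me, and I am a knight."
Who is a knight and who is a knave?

A is a knight, B is a knave, C is a knave, and D is a knight.

A (knight): "D is a knight" — true. ✓
B (knave): "B and A are the same type, and D is a knave" — false. ✓
Since C is a knave, "B is a knight" needs to be false, which holds.
As a knight, D's statement "A is the same type as me, and I am a knight" should be true; it is.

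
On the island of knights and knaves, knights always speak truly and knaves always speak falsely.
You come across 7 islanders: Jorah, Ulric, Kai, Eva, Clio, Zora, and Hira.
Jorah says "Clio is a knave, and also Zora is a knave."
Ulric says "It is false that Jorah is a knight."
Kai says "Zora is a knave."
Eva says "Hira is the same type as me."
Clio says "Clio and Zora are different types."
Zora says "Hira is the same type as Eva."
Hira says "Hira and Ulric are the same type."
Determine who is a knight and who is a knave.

Jorah is a knave, Ulric is a knight, Kai is a knight, Eva is a knave, Clio is a knight, Zora is a knave, and Hira is a knight.

Since Jorah is a knave, "Clio is a knave, and also Zora is a knave" needs to be false, which holds.
Ulric is a knight; "it is false that Jorah is a knight" is True, as required.
Kai is a knight; "Zora is a knave" is True, as required.
Eva is a knave, and the claim "Hira is the same type as me" is indeed false.
As a knight, Clio's statement "Clio and Zora are different types" should be True; it is.
Zora is a knave; "Hira is the same type as Eva" is false, as required.
Hira is a knight, so "Hira and Ulric are the same type" must be True — and it is.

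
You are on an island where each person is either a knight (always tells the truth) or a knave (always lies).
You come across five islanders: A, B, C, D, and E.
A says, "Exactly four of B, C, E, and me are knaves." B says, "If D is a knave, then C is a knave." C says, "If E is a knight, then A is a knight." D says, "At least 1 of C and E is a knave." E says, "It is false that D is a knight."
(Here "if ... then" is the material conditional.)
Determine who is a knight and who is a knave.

A is a knave, B is a knight, C is a knight, D is a knight, and E is a knave.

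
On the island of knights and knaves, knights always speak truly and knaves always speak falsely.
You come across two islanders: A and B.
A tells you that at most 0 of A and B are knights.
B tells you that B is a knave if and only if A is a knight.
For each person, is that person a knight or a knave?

A is a knave, and the claim "at most 0 of A and B are knights" is indeed False.
B is a knight; "B is a knave if and only if A is a knight" is true, as required.

A is a knave and B is a knight.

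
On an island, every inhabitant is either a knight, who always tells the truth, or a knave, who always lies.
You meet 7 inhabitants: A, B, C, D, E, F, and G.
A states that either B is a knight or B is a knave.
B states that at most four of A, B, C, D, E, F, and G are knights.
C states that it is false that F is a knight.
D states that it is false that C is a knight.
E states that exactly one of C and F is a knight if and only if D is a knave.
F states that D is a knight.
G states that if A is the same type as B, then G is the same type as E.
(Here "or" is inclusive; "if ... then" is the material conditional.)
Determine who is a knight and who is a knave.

Knights: A, B, C, and E. Knaves: D, F, and G.

Since A is a knight, "either B is a knight or B is a knave" needs to be True, which holds.
B is a knight, and the claim "at most four of A, B, C, D, E, F, and G are knights" is indeed True.
C is a knight, so "it is false that F is a knight" must be True — and it is.
Since D is a knave, "it is false that C is a knight" needs to be false, which holds.
E is a knight, so "exactly one of C and F is a knight if and only if D is a knave" must be True — and it is.
Since F is a knave, "D is a knight" needs to be false, which holds.
G is a knave, so "if A is the same type as B, then G is the same type as E" must be false — and it is.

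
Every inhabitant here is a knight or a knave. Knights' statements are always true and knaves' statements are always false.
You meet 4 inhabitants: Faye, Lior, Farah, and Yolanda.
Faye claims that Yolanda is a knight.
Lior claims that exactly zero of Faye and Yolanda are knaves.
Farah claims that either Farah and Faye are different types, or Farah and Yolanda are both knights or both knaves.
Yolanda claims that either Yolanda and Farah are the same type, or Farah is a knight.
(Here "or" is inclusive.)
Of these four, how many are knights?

The unique consistent assignment is Faye=knight, Lior=knight, Farah=knight, Yolanda=knight.
That has 4 knights.

4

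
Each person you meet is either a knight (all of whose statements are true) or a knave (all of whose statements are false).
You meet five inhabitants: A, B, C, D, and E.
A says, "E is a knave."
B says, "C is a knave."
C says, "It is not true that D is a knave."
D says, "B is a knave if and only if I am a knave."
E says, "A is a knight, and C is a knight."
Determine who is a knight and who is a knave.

A is a knight, B is a knight, C is a knave, D is a knave, and E is a knave.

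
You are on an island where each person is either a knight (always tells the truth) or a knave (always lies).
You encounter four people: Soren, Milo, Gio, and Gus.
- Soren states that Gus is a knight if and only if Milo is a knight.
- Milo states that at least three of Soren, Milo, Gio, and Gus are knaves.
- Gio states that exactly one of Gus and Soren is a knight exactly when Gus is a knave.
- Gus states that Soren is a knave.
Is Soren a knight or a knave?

Soren is a knight.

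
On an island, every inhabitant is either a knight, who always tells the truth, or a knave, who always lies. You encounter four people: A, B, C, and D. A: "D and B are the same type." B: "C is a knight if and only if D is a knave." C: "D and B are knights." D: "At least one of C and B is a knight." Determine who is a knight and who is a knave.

A is a knight, B is a knave, C is a knave, and D is a knave.

A is a knight; "D and B are the same type" is True, as required.
B (knave): "C is a knight if and only if D is a knave" — False. ✓
As a knave, C's statement "D and B are knights" should be False; it is.
Since D is a knave, "at least one of C and B is a knight" needs to be False, which holds.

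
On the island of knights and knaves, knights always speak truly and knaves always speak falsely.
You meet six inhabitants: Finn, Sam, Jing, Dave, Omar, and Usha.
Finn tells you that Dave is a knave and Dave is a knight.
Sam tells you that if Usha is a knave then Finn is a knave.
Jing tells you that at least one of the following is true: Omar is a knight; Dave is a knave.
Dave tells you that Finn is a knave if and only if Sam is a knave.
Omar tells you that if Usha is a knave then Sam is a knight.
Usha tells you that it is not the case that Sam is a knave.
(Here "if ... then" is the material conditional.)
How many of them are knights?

The unique consistent assignment is Finn=knave, Sam=knight, Jing=knight, Dave=knave, Omar=knight, Usha=knight.
That has 4 knights.

4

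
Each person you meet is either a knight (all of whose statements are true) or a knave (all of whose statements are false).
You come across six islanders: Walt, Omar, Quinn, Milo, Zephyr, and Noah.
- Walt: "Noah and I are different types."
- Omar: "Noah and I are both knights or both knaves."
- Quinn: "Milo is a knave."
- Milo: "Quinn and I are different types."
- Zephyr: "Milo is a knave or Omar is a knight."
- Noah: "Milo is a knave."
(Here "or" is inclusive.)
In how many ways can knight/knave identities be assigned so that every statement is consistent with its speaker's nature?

0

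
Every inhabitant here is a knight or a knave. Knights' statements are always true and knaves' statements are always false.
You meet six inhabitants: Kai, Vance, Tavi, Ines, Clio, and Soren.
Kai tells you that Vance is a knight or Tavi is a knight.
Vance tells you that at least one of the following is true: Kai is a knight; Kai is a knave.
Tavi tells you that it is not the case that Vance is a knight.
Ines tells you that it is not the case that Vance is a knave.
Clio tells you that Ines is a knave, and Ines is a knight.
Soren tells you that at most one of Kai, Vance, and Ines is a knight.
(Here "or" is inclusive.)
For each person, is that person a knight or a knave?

Knights: Kai, Vance, and Ines. Knaves: Tavi, Clio, and Soren.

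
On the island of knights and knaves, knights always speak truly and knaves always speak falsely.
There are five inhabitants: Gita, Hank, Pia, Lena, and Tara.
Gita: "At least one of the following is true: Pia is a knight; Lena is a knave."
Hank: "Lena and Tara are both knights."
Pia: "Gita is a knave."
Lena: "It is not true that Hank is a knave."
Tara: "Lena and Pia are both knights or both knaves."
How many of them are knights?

The unique consistent assignment is Gita=knight, Hank=knave, Pia=knave, Lena=knave, Tara=knight.
That has 2 knights.

2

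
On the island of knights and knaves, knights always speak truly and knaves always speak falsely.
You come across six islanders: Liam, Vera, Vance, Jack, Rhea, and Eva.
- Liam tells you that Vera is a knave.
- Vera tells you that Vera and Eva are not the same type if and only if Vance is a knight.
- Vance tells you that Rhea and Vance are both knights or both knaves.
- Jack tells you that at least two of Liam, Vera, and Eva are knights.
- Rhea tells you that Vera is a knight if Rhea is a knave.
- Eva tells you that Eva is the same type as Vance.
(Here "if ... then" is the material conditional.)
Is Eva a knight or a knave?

Eva is a knave.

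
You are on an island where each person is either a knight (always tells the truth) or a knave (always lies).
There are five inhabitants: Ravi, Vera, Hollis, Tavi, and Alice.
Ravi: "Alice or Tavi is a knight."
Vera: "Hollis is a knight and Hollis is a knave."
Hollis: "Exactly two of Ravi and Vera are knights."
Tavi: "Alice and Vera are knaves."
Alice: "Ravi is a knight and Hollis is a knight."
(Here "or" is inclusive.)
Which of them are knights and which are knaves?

Ravi is a knight, Vera is a knave, Hollis is a knave, Tavi is a knight, and Alice is a knave.

As a knight, Ravi's statement "Alice or Tavi is a knight" should be true; it is.
As a knave, Vera's statement "Hollis is a knight and Hollis is a knave" should be false; it is.
Hollis is a knave, and the claim "exactly two of Ravi and Vera are knights" is indeed false.
Since Tavi is a knight, "Alice and Vera are knaves" needs to be true, which holds.
Since Alice is a knave, "Ravi is a knight and Hollis is a knight" needs to be false, which holds.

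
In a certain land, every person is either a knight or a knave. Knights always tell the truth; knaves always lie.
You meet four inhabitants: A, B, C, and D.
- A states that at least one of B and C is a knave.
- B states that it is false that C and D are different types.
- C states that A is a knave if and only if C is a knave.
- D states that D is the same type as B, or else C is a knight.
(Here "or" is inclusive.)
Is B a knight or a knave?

B is a knight.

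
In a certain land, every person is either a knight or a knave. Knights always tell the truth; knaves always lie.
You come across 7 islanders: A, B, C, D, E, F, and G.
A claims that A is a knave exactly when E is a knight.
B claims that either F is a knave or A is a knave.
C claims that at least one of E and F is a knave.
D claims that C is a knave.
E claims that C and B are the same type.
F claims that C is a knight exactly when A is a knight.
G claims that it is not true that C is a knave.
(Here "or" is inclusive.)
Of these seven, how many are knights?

The unique consistent assignment is A=knight, B=knave, C=knight, D=knave, E=knave, F=knight, G=knight.
That has 4 knights.

4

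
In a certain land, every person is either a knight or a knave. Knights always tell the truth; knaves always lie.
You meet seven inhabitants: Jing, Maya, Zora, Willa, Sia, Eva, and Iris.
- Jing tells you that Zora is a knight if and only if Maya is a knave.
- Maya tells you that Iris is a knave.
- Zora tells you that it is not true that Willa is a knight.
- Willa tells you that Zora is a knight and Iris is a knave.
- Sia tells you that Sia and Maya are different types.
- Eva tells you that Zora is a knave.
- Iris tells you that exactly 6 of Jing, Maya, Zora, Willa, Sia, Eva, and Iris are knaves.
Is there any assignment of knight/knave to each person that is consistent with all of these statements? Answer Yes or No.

No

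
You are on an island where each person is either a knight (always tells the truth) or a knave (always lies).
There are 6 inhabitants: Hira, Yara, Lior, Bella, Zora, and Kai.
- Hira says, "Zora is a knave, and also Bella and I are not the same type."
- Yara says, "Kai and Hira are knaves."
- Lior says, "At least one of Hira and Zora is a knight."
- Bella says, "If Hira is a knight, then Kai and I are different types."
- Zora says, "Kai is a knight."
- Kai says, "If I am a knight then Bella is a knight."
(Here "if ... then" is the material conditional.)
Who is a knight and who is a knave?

Hira is a knave, so "Zora is a knave, and also Bella and I are not the same type" must be False — and it is.
Yara is a knave; "Kai and Hira are knaves" is False, as required.
Since Lior is a knight, "at least one of Hira and Zora is a knight" needs to be True, which holds.
As a knight, Bella's statement "if Hira is a knight, then Kai and I are different types" should be True; it is.
Zora (knight): "Kai is a knight" — True. ✓
Kai is a knight, so "if I am a knight then Bella is a knight" must be True — and it is.

Knights: Lior, Bella, Zora, and Kai. Knaves: Hira and Yara.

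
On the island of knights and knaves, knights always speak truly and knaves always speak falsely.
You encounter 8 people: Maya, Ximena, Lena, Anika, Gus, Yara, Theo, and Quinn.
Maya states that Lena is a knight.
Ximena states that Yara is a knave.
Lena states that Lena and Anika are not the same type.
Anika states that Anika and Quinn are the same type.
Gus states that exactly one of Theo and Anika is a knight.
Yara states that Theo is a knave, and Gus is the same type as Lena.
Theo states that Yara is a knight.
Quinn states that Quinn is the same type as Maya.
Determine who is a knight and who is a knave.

Knights: Maya, Ximena, Lena, and Quinn. Knaves: Anika, Gus, Yara, and Theo.

As a knight, Maya's statement "Lena is a knight" should be true; it is.
Ximena is a knight, so "Yara is a knave" must be true — and it is.
Lena is a knight; "Lena and Anika are not the same type" is true, as required.
Anika is a knave, and the claim "Anika and Quinn are the same type" is indeed false.
Gus is a knave; "exactly one of Theo and Anika is a knight" is false, as required.
Yara is a knave, so "Theo is a knave, and Gus is the same type as Lena" must be false — and it is.
Theo is a knave, and the claim "Yara is a knight" is indeed false.
Quinn is a knight, and the claim "Quinn is the same type as Maya" is indeed true.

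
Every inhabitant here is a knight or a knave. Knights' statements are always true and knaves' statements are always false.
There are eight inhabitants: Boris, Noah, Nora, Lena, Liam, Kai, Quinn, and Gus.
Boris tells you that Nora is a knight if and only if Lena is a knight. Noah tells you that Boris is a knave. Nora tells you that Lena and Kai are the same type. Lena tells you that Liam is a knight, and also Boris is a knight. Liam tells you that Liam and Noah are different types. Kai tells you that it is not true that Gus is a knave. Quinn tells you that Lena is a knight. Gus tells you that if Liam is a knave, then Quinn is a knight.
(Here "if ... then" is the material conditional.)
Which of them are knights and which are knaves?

Boris is a knight, and the claim "Nora is a knight if and only if Lena is a knight" is indeed true.
Noah is a knave, and the claim "Boris is a knave" is indeed False.
Nora (knight): "Lena and Kai are the same type" — true. ✓
Lena is a knight, and the claim "Liam is a knight, and also Boris is a knight" is indeed true.
Since Liam is a knight, "Liam and Noah are different types" needs to be true, which holds.
Since Kai is a knight, "it is not true that Gus is a knave" needs to be true, which holds.
Since Quinn is a knight, "Lena is a knight" needs to be true, which holds.
Since Gus is a knight, "if Liam is a knave, then Quinn is a knight" needs to be true, which holds.

Boris is a knight, Noah is a knave, Nora is a knight, Lena is a knight, Liam is a knight, Kai is a knight, Quinn is a knight, and Gus is a knight.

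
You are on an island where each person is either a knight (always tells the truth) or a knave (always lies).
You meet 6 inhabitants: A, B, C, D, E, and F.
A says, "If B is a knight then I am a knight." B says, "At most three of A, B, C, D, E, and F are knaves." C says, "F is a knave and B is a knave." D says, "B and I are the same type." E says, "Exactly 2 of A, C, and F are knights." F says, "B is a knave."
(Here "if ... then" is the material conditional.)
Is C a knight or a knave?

C is a knave.

Consistent assignments: {A=knight, B=knight, C=knave, D=knight, E=knave, F=knave}
In every consistent assignment, C is a knave.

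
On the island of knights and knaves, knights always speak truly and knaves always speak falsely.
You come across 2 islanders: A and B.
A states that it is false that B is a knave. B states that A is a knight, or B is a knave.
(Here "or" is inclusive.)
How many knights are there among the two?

The unique consistent assignment is A=knight, B=knight.
That has 2 knights.

2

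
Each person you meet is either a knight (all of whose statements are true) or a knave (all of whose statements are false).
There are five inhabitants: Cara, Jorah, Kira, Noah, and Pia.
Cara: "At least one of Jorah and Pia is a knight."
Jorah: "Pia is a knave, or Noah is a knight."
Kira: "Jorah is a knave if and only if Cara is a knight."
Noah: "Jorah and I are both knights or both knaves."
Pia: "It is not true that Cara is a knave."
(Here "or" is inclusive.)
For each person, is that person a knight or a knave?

Suppose Cara is a knave. Then Cara's statement "at least one of Jorah and Pia is a knight" would have to be false. Checking the 16 ways to assign the others, none is consistent with every speaker.
(For instance, with Jorah=knight, Kira=knave, Noah=knight, Pia=knight, Cara's claim "at least one of Jorah and Pia is a knight" comes out true where it would need to be false.)
So Cara must be a knight, making "at least one of Jorah and Pia is a knight" true. Taking Cara=knight, Jorah=knight, Kira=knave, Noah=knight, Pia=knight, each remaining statement checks out:
  Jorah (knight): "Pia is a knave, or Noah is a knight" — true. ✓
  Kira (knave): "Jorah is a knave if and only if Cara is a knight" — false. ✓
  Noah (knight): "Jorah and I are both knights or both knaves" — true. ✓
  Pia (knight): "it is not true that Cara is a knave" — true. ✓
This is the unique consistent assignment.

Cara is a knight, Jorah is a knight, Kira is a knave, Noah is a knight, and Pia is a knight.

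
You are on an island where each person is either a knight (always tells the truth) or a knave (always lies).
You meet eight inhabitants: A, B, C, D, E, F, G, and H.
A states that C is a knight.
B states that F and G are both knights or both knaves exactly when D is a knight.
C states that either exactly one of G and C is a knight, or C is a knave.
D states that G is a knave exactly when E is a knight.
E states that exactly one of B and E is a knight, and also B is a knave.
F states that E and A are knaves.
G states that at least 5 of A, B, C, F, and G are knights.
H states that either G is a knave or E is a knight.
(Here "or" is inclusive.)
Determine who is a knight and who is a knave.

A is a knight, B is a knave, C is a knight, D is a knave, E is a knave, F is a knave, G is a knave, and H is a knight.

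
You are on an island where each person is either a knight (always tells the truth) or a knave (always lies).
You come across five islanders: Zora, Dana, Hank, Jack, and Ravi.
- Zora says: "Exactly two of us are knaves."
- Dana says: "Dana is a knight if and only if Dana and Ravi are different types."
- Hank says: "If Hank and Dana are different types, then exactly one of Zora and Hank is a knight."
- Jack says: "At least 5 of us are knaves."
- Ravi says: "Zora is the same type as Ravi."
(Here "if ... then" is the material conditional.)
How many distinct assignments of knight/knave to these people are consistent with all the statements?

1

Consistent assignments:
  Zora=knight, Dana=knight, Hank=knight, Jack=knave, Ravi=knave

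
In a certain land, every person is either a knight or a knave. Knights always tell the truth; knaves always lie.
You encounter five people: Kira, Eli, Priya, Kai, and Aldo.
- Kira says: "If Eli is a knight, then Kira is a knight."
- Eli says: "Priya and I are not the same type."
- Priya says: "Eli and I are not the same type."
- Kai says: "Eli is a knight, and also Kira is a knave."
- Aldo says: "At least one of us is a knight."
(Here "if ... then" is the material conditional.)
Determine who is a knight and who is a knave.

Kira is a knight, Eli is a knave, Priya is a knave, Kai is a knave, and Aldo is a knight.

Kira is a knight; "if Eli is a knight, then Kira is a knight" is True, as required.
Eli is a knave, and the claim "Priya and I are not the same type" is indeed false.
Since Priya is a knave, "Eli and I are not the same type" needs to be false, which holds.
Since Kai is a knave, "Eli is a knight, and also Kira is a knave" needs to be false, which holds.
Aldo is a knight, so "at least one of us is a knight" must be True — and it is.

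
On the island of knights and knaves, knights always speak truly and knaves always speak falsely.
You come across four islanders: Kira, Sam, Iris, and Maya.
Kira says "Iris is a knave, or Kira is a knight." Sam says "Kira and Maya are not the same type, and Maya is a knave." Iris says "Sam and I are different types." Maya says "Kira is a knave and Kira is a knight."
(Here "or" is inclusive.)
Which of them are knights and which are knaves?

Suppose Kira is a knight. Then Kira's statement "Iris is a knave, or Kira is a knight" would have to be true. Checking the 8 ways to assign the others, none is consistent with every speaker.
(For instance, with Sam=knave, Iris=knight, Maya=knave, Sam's claim "Kira and Maya are not the same type, and Maya is a knave" comes out true where it would need to be false.)
So Kira must be a knave, making "Iris is a knave, or Kira is a knight" false. Taking Kira=knave, Sam=knave, Iris=knight, Maya=knave, each remaining statement checks out:
  Sam (knave): "Kira and Maya are not the same type, and Maya is a knave" — false. ✓
  Iris (knight): "Sam and I are different types" — true. ✓
  Maya (knave): "Kira is a knave and Kira is a knight" — false. ✓
This is the unique consistent assignment.

Knights: Iris. Knaves: Kira, Sam, and Maya.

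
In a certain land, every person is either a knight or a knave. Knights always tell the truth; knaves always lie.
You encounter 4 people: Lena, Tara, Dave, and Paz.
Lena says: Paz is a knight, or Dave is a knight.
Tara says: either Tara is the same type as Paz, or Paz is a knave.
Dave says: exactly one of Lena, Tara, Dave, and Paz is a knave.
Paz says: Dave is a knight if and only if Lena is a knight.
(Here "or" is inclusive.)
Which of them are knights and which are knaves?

Lena is a knight; "Paz is a knight, or Dave is a knight" is true, as required.
As a knave, Tara's statement "either Tara is the same type as Paz, or Paz is a knave" should be false; it is.
Dave is a knight, and the claim "exactly one of Lena, Tara, Dave, and Paz is a knave" is indeed true.
Paz is a knight, and the claim "Dave is a knight if and only if Lena is a knight" is indeed true.

Knights: Lena, Dave, and Paz. Knaves: Tara.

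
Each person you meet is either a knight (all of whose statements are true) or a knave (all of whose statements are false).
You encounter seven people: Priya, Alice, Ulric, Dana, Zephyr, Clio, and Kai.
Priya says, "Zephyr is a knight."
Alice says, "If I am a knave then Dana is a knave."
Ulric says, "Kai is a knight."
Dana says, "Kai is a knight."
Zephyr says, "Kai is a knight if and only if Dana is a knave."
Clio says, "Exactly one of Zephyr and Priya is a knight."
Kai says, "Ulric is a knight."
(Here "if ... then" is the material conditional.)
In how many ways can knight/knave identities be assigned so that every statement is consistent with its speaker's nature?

3

Consistent assignments:
  Priya=knave, Alice=knight, Ulric=knight, Dana=knight, Zephyr=knave, Clio=knave, Kai=knight
  Priya=knave, Alice=knight, Ulric=knave, Dana=knave, Zephyr=knave, Clio=knave, Kai=knave
  Priya=knave, Alice=knave, Ulric=knight, Dana=knight, Zephyr=knave, Clio=knave, Kai=knight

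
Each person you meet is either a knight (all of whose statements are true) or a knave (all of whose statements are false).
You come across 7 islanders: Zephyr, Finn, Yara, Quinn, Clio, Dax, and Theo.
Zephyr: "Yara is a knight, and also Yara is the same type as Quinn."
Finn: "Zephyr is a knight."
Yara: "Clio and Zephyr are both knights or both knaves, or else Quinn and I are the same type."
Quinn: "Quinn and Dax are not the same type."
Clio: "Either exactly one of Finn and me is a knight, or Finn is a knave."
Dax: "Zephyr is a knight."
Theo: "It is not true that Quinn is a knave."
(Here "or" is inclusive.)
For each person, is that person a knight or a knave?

Knights: Quinn, Clio, and Theo. Knaves: Zephyr, Finn, Yara, and Dax.

Since Zephyr is a knave, "Yara is a knight, and also Yara is the same type as Quinn" needs to be false, which holds.
Finn (knave): "Zephyr is a knight" — false. ✓
Yara is a knave; "Clio and Zephyr are both knights or both knaves, or else Quinn and I are the same type" is false, as required.
Quinn is a knight, so "Quinn and Dax are not the same type" must be true — and it is.
Clio is a knight, and the claim "either exactly one of Finn and me is a knight, or Finn is a knave" is indeed true.
As a knave, Dax's statement "Zephyr is a knight" should be false; it is.
Theo (knight): "it is not true that Quinn is a knave" — true. ✓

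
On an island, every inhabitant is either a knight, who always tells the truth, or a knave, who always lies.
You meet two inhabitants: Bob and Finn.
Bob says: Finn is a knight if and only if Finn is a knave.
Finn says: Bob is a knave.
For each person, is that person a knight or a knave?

Since Bob is a knave, "Finn is a knight if and only if Finn is a knave" needs to be False, which holds.
Finn is a knight; "Bob is a knave" is True, as required.

Knights: Finn. Knaves: Bob.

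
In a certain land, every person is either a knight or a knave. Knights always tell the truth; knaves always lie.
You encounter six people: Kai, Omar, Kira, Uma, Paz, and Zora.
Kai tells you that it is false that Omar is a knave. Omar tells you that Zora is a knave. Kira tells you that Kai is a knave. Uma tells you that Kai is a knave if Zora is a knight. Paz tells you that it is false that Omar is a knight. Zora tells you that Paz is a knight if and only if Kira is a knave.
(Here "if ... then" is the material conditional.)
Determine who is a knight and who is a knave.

Kai is a knight, Omar is a knight, Kira is a knave, Uma is a knight, Paz is a knave, and Zora is a knave.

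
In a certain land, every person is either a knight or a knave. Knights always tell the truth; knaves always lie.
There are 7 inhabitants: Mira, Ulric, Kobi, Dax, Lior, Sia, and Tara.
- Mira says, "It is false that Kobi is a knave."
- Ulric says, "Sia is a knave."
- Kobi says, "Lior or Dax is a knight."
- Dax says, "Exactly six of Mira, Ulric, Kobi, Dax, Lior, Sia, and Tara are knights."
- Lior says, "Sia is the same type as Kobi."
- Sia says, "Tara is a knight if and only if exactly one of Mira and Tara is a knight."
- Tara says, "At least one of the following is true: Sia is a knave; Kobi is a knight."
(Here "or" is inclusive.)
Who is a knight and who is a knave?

Knights: Sia. Knaves: Mira, Ulric, Kobi, Dax, Lior, and Tara.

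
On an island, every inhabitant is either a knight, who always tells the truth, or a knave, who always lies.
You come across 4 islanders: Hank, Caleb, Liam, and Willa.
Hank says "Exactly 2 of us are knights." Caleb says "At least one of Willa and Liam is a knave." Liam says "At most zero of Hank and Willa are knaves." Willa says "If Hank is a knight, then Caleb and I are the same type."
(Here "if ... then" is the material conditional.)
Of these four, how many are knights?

2

The unique consistent assignment is Hank=knight, Caleb=knight, Liam=knave, Willa=knave.
That has 2 knights.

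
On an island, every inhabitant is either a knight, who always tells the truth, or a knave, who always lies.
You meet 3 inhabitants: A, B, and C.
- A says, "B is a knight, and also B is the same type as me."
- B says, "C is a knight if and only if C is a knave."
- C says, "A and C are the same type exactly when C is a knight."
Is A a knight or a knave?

A is a knave.

Consistent assignments: {A=knave, B=knave, C=knave}
In every consistent assignment, A is a knave.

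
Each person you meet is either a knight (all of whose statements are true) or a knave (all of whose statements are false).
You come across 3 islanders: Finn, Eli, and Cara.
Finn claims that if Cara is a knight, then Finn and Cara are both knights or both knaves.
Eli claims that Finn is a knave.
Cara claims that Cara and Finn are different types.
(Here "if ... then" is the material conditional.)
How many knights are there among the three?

2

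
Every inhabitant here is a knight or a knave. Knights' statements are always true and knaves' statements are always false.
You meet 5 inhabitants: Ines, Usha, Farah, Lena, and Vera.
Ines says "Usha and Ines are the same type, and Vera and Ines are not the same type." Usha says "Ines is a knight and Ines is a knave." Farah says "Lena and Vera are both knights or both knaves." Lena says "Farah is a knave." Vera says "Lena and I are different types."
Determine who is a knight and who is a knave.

Ines is a knave; "Usha and Ines are the same type, and Vera and Ines are not the same type" is False, as required.
Usha is a knave; "Ines is a knight and Ines is a knave" is False, as required.
Farah is a knight; "Lena and Vera are both knights or both knaves" is True, as required.
Since Lena is a knave, "Farah is a knave" needs to be False, which holds.
Vera is a knave, so "Lena and I are different types" must be False — and it is.

Knights: Farah. Knaves: Ines, Usha, Lena, and Vera.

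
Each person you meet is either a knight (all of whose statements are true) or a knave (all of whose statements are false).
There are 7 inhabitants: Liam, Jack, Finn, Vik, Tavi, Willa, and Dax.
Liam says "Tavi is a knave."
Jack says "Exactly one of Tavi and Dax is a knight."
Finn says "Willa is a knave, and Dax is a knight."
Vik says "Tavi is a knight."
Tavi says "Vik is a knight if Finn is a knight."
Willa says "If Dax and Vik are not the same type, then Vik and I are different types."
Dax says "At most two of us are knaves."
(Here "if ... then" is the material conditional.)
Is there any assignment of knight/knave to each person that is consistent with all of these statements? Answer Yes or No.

No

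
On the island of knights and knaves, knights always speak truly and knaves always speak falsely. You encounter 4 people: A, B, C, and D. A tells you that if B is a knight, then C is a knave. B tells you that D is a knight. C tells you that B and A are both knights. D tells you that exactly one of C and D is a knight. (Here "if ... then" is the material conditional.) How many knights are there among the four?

The unique consistent assignment is A=knight, B=knave, C=knave, D=knave.
That has 1 knight.

1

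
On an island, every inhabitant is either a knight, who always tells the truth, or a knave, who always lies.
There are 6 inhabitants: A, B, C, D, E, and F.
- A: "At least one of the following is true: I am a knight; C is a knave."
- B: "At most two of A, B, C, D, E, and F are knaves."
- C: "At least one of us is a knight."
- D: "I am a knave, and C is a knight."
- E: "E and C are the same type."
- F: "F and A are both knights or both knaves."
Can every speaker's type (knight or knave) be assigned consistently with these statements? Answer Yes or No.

No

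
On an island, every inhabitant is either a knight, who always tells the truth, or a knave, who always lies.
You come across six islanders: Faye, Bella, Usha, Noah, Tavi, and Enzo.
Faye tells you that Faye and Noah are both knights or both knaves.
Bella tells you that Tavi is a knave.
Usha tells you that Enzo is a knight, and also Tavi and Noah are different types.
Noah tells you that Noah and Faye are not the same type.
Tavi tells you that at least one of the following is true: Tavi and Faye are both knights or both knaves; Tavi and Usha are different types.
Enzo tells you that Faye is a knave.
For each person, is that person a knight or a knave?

Knights: Noah, Tavi, and Enzo. Knaves: Faye, Bella, and Usha.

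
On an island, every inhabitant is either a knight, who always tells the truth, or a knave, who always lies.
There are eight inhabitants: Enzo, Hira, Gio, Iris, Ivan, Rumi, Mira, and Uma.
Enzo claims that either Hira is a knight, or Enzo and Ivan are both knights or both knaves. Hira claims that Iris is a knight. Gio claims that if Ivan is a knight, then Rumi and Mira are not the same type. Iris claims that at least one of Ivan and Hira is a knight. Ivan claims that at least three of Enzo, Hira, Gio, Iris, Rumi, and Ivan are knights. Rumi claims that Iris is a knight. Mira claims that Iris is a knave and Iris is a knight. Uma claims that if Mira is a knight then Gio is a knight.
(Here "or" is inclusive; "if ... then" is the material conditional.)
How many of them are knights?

The unique consistent assignment is Enzo=knight, Hira=knight, Gio=knight, Iris=knight, Ivan=knight, Rumi=knight, Mira=knave, Uma=knight.
That has 7 knights.

7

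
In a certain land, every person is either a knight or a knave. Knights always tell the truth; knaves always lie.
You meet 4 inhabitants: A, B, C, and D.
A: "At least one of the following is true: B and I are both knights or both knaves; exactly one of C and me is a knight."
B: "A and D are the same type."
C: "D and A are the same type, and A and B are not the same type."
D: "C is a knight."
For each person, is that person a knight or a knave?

A is a knight, B is a knave, C is a knave, and D is a knave.

A is a knight, so "at least one of the following is true: B and I are both knights or both knaves; exactly one of C and me is a knight" must be true — and it is.
B (knave): "A and D are the same type" — false. ✓
C is a knave, so "D and A are the same type, and A and B are not the same type" must be false — and it is.
D is a knave; "C is a knight" is false, as required.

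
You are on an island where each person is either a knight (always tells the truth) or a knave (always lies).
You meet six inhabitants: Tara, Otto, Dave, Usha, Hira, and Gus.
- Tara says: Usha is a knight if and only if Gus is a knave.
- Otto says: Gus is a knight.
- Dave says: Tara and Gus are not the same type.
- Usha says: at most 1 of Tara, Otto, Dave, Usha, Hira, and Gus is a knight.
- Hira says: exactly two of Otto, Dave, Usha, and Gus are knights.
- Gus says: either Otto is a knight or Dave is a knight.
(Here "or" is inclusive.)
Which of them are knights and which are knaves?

Tara is a knight; "Usha is a knight if and only if Gus is a knave" is true, as required.
As a knight, Otto's statement "Gus is a knight" should be true; it is.
Dave is a knave, and the claim "Tara and Gus are not the same type" is indeed False.
Usha (knave): "at most 1 of Tara, Otto, Dave, Usha, Hira, and Gus is a knight" — False. ✓
As a knight, Hira's statement "exactly two of Otto, Dave, Usha, and Gus are knights" should be true; it is.
Gus (knight): "either Otto is a knight or Dave is a knight" — true. ✓

Knights: Tara, Otto, Hira, and Gus. Knaves: Dave and Usha.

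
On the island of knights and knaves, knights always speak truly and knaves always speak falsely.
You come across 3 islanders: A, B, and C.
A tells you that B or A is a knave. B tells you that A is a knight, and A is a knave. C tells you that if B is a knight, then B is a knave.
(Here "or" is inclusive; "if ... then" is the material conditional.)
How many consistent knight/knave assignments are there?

1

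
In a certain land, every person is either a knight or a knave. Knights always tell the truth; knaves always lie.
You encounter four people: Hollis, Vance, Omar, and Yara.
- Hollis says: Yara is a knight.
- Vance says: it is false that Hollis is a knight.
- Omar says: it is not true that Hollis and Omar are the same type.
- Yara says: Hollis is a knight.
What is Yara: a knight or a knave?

Yara is a knave.

Consistent assignments: {Hollis=knave, Vance=knight, Omar=knight, Yara=knave}; {Hollis=knave, Vance=knight, Omar=knave, Yara=knave}
In every consistent assignment, Yara is a knave.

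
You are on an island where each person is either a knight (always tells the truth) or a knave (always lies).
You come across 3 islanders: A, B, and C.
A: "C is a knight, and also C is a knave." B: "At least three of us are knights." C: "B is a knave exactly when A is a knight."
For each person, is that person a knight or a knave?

A is a knave, B is a knave, and C is a knave.

A is a knave, so "C is a knight, and also C is a knave" must be False — and it is.
B is a knave, and the claim "at least three of us are knights" is indeed False.
Since C is a knave, "B is a knave exactly when A is a knight" needs to be False, which holds.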